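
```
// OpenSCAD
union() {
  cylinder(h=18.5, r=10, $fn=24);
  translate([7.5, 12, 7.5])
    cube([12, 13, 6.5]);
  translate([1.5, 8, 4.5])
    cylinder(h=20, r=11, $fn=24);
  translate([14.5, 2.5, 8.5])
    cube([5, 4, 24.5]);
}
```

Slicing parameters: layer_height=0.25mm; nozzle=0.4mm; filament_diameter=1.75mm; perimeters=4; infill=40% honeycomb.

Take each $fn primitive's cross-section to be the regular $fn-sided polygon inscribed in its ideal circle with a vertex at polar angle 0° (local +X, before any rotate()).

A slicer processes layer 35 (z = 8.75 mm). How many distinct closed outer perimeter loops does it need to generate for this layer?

2

At z = 8.75 mm: the cylinder: section is a regular 24-gon, circumradius r=10; the cube at (7.5, 12) is present — its section is the full 12×13 rectangle; the r=11 cylinder at (1.5, 8) gives a regular 24-gon of circumradius 11 (constant along its height); the cube at (14.5, 2.5) (footprint 5×4) is included at this height; Taking the union: the regions partially overlap (shared area 189.30 mm²), so overlapping operands fuse into one piece — 2 connected regions. The result has 2 disconnected regions.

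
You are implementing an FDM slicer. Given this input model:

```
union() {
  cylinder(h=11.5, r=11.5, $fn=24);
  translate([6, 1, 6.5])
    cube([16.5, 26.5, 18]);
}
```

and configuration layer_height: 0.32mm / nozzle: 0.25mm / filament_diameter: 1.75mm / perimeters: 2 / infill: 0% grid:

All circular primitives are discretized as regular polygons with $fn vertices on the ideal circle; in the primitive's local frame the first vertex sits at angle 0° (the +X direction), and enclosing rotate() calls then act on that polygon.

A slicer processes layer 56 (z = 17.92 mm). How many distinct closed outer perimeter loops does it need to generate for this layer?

1

At z = 17.92 mm: the cylinder is absent (z outside [0, 11.5]); the cube at (6, 1) (footprint 16.5×26.5) is included at this height; Merging all regions: only the 16.5×26.5 cube at (6, 1) is present, so the union is just that shape — 1 connected region. The result has 1 disconnected region.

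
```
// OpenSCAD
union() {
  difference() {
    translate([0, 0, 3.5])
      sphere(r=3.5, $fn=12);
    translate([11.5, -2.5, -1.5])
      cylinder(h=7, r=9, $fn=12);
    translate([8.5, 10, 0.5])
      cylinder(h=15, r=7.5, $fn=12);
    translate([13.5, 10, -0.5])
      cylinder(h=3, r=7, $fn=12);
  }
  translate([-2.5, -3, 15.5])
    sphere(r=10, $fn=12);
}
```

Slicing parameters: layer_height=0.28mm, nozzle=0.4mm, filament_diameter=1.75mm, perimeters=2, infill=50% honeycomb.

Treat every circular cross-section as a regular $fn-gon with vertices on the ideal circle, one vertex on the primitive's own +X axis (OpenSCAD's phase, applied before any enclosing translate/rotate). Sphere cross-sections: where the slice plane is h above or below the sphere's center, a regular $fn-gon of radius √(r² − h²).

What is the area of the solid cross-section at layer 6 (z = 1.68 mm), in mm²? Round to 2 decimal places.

At z = 1.68 mm: the r=3.5 sphere slices to a regular 12-gon of circumradius 2.990 (√(r²−h²) with h=1.82 from center) (area = (12/2)·2.990²·sin(360°/12) = 26.81 mm²); the r=9 cylinder at (11.5, -2.5) gives a regular 12-gon of circumradius 9 (constant along its height) (area = (12/2)·9.000²·sin(360°/12) = 243.00 mm²); the r=7.5 cylinder at (8.5, 10) contributes a regular 12-gon of circumradius 7.5 (area = (12/2)·7.500²·sin(360°/12) = 168.75 mm²); the r=7 cylinder at (13.5, 10) gives a regular 12-gon of circumradius 7 (constant along its height) (area = (12/2)·7.000²·sin(360°/12) = 147.00 mm²); After the difference (first − rest): starting from the r=3.5 sphere (26.81 mm²), the r=9 cylinder at (11.5, -2.5) misses the remaining region (no effect); the r=7.5 cylinder at (8.5, 10) misses the remaining region (no effect); the r=7 cylinder at (13.5, 10) misses the remaining region (no effect) — area = 26.81 mm²; the sphere at (-2.5, -3) is absent (|z−center|=13.820 > r=10); Combining (union): only that combined region is present, so the union is just that shape — area = 26.81 mm². Overall, the cross-section is a single solid region. Net area = 26.81 mm².

26.81 mm²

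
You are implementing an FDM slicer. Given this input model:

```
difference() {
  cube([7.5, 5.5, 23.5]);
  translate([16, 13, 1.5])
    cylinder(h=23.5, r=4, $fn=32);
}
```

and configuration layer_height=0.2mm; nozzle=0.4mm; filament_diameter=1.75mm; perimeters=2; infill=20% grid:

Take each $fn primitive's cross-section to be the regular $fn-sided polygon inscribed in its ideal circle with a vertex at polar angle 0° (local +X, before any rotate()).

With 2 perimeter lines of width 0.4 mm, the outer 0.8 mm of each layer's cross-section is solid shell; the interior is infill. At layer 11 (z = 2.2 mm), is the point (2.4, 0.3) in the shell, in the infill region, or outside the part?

At z = 2.2 mm: the cube (footprint 7.5×5.5) is included at this height; the cylinder at (16, 13): section is a regular 32-gon, circumradius r=4; Taking the first minus the rest: starting from the 7.5×5.5 cube, the r=4 cylinder at (16, 13) misses the remaining region (no effect) — 1 connected region. Overall, the cross-section is a single solid region. The nearest boundary edge runs (7.50, 0.00)→(0.00, 0.00); distance from the point to it = 0.30 mm. The point is inside the cross-section, 0.30 mm from the nearest boundary — within the 0.8 mm shell band (2 × 0.4).

shell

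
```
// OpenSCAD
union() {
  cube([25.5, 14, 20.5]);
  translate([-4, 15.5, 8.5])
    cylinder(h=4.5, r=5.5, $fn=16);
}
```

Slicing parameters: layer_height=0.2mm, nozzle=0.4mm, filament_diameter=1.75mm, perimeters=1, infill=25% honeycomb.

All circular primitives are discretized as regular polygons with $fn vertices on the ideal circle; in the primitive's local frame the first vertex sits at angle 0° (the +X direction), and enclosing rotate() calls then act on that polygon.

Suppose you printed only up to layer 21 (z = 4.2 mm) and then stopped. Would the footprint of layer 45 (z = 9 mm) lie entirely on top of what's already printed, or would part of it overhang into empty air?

Compare the two slices. At z = 4.2: the 25.5×14 cube contributes its full rectangle (area 357.00 mm²); the cylinder at (-4, 15.5) is not intersected at this z (z outside [8.5, 13]); Merging all regions: only the 25.5×14 cube is present, so the union is just that shape — area = 357.00 mm². At z = 9: the cube is present — its section is the full 25.5×14 rectangle (area 357.00 mm²); the r=5.5 cylinder at (-4, 15.5) gives a regular 16-gon of circumradius 5.5 (constant along its height) (area = (16/2)·5.500²·sin(360°/16) = 92.61 mm²); Combining (union): the regions partially overlap — summed areas 449.61 mm² minus the doubly-counted overlap 1.57 mm² gives 448.04 mm² — area = 448.04 mm². Checking containment: at z = 9 the cross-section extends beyond the z = 4.2 cross-section by about 91.04 mm².

part overhangs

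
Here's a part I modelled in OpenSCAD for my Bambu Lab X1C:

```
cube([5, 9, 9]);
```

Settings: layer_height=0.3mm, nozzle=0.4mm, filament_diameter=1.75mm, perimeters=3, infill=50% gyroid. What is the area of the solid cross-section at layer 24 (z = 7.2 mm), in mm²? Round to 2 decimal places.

45.00 mm²

At z = 7.2 mm: the 5×9 cube contributes its full rectangle (area 45.00 mm²). Overall, the cross-section is a single solid region. Net area = 45.00 mm².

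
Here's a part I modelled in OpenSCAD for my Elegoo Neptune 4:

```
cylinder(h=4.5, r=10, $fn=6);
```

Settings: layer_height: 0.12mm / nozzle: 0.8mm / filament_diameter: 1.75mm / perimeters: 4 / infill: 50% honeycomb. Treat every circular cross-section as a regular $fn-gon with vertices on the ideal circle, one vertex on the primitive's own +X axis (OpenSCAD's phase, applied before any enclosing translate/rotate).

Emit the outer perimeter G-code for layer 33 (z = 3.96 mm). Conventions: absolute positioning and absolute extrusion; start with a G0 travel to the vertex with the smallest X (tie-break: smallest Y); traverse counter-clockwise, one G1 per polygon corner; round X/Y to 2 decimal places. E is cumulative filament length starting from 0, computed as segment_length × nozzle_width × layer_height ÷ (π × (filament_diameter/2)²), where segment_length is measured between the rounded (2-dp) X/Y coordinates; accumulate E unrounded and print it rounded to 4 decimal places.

G0 X-10.00 Y0.00 Z3.96
G1 X-5.00 Y-8.66 E0.3991
G1 X5.00 Y-8.66 E0.7982
G1 X10.00 Y0.00 E1.1973
G1 X5.00 Y8.66 E1.5965
G1 X-5.00 Y8.66 E1.9956
G1 X-10.00 Y0.00 E2.3947

At z = 3.96 mm: the cylinder: section is a regular 6-gon, circumradius r=10. The outline is a single polygon with 6 vertices. Extrusion per mm of travel: 0.8 × 0.12 / (π × 0.875²) = 0.039912. Accumulating E over each segment gives final E = 2.3947.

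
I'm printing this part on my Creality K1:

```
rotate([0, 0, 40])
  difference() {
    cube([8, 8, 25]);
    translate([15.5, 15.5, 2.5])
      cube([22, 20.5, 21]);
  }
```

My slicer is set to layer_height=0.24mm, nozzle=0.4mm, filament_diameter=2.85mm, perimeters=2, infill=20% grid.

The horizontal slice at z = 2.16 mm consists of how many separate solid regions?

At z = 2.16 mm: the 8×8 cube contributes its full rectangle; the cube at (15.5, 15.5) is absent (z outside [2.5, 23.5]); After the difference (first − rest): none of the subtracted shapes is present at this height, so the 8×8 cube is unchanged — 1 connected region; (rotated 40° about Z; rotation is an isometry so areas/perimeters/island counts are preserved). The result has 1 disconnected region.

1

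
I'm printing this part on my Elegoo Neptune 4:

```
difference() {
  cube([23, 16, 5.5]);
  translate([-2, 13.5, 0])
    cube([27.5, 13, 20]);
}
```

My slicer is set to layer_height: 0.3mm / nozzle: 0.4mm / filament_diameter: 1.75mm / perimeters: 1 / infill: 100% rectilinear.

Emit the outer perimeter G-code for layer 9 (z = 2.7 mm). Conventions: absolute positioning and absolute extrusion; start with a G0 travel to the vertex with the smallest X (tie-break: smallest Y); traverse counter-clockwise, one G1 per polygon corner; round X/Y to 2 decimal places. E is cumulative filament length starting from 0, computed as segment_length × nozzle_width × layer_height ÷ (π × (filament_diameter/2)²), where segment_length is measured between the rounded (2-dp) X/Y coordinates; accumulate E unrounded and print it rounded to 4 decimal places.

At z = 2.7 mm: the cube is present — its section is the full 23×16 rectangle; the 27.5×13 cube at (-2, 13.5) contributes its full rectangle; Subtracting the remaining from the first: starting from the 23×16 cube, the 27.5×13 cube at (-2, 13.5) partially overlaps it — only the 57.50 mm² overlap (of its 357.50 mm²) is removed, clipping the outline — 1 connected region. The outline is a single polygon with 4 vertices. Extrusion per mm of travel: 0.4 × 0.3 / (π × 0.875²) = 0.049890. Accumulating E over each segment gives final E = 3.6420.

G0 X0.00 Y0.00 Z2.70
G1 X23.00 Y0.00 E1.1475
G1 X23.00 Y13.50 E1.8210
G1 X0.00 Y13.50 E2.9685
G1 X0.00 Y0.00 E3.6420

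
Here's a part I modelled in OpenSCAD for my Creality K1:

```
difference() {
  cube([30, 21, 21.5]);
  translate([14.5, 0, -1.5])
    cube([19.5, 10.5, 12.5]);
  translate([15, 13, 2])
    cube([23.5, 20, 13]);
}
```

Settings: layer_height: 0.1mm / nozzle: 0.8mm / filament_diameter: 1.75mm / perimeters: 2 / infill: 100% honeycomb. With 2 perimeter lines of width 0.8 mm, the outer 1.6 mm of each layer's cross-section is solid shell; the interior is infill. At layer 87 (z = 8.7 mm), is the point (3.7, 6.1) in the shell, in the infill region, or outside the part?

infill

At z = 8.7 mm: the cube is present — its section is the full 30×21 rectangle; the 19.5×10.5 cube at (14.5, 0) contributes its full rectangle; the cube at (15, 13) (footprint 23.5×20) is included at this height; After the difference (first − rest): starting from the 30×21 cube, the 19.5×10.5 cube at (14.5, 0) partially overlaps it — only the 162.75 mm² overlap (of its 204.75 mm²) is removed, clipping the outline; the 23.5×20 cube at (15, 13) partially overlaps it — only the 120.00 mm² overlap (of its 470.00 mm²) is removed, clipping the outline — 1 connected region. Overall, the cross-section is a single solid region. The nearest boundary edge runs (0.00, 0.00)→(0.00, 21.00); distance from the point to it = 3.70 mm. The point is inside the cross-section and 3.70 mm from the nearest boundary — more than the 1.6 mm shell width (2 × 0.8), so it's in the infill interior.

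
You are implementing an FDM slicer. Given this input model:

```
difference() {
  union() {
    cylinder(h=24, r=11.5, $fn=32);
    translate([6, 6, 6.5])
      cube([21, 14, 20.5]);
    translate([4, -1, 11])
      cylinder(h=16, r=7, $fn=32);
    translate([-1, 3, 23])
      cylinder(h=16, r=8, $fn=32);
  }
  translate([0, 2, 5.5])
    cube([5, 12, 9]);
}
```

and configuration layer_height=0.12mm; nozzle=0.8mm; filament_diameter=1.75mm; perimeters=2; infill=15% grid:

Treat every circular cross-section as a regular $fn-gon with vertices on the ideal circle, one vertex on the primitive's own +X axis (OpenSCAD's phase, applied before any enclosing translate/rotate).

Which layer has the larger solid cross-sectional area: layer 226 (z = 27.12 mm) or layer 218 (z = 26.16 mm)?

layer 218 (z = 26.16 mm)

Layer 226 (z = 27.12): the cylinder is not intersected at this z (z outside [0, 24]); the cube at (6, 6) is not intersected at this z (z outside [6.5, 27]); the cylinder at (4, -1) does not reach this height (z outside [11, 27]); the cylinder at (-1, 3): section is a regular 32-gon, circumradius r=8 (area = (32/2)·8.000²·sin(360°/32) = 199.77 mm²); Merging all regions: only the r=8 cylinder at (-1, 3) is present, so the union is just that shape — area = 199.77 mm²; the cube at (0, 2) is absent (z outside [5.5, 14.5]); After the difference (first − rest): none of the subtracted shapes is present at this height, so that combined region is unchanged — area = 199.77 mm². So its area = 199.77 mm². Layer 218 (z = 26.16): the cylinder is absent (z outside [0, 24]); the cube at (6, 6) (footprint 21×14) is included at this height (area 294.00 mm²); the r=7 cylinder at (4, -1) contributes a regular 32-gon of circumradius 7 (area = (32/2)·7.000²·sin(360°/32) = 152.95 mm²); the cylinder at (-1, 3): section is a regular 32-gon, circumradius r=8 (area = (32/2)·8.000²·sin(360°/32) = 199.77 mm²); Taking the union: the regions partially overlap — summed areas 646.72 mm² minus the doubly-counted overlap 82.53 mm² gives 564.19 mm² — area = 564.19 mm²; the cube at (0, 2) is absent (z outside [5.5, 14.5]); Taking the first minus the rest: none of the subtracted shapes is present at this height, so the result so far is unchanged — area = 564.19 mm². So its area = 564.19 mm². Layer 218 is larger (564.19 vs 199.77 mm²).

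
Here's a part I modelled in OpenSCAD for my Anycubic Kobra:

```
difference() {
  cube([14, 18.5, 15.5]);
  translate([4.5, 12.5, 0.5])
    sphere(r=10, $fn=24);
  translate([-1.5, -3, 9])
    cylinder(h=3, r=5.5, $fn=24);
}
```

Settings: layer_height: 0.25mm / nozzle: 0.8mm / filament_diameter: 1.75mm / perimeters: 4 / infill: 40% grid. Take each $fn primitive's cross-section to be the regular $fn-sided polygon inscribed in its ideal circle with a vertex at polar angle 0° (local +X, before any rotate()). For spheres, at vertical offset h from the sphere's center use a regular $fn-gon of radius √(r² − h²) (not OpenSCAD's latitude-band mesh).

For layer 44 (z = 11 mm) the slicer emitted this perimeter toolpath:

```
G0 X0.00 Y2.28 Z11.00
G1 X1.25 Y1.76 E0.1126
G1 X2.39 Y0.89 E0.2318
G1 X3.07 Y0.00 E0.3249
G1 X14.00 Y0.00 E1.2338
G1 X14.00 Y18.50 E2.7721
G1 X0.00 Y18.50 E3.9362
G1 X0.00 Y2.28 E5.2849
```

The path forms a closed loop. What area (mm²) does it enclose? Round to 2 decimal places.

Apply the shoelace formula to the sequence of (X, Y) vertices; enclosed area = 254.66 mm².

254.66 mm²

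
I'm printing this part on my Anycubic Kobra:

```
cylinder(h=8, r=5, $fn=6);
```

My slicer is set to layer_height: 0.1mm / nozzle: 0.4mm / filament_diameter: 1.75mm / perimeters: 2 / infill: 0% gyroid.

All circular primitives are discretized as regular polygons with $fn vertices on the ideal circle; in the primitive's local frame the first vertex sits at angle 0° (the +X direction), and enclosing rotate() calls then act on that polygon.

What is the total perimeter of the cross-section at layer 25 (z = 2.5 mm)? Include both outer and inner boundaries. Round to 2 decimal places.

At z = 2.5 mm: the r=5 cylinder gives a regular 6-gon of circumradius 5 (constant along its height) (perimeter = 2·6·5.000·sin(180°/6) = 30.00 mm). Overall, the cross-section is a single solid region. Total boundary length (outer) = 30.00 mm.

30.00 mm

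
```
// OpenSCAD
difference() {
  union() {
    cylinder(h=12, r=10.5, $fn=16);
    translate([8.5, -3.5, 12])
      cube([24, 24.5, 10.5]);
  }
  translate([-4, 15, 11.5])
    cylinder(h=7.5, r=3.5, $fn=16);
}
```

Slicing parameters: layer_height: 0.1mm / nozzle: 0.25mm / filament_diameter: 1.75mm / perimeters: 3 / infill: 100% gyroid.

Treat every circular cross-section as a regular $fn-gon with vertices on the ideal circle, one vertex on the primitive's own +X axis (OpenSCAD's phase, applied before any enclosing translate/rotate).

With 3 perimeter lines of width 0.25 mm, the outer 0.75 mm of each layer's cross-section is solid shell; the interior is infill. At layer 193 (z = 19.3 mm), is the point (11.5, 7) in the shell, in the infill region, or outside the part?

At z = 19.3 mm: the cylinder does not reach this height (z outside [0, 12]); the cube at (8.5, -3.5) (footprint 24×24.5) is included at this height; Combining (union): only the 24×24.5 cube at (8.5, -3.5) is present, so the union is just that shape — 1 connected region; the cylinder at (-4, 15) is not intersected at this z (z outside [11.5, 19]); Taking the first minus the rest: none of the subtracted shapes is present at this height, so the result so far is unchanged — 1 connected region. Overall, the cross-section is a single solid region. The nearest boundary edge runs (8.50, 21.00)→(8.50, -3.50); distance from the point to it = 3.00 mm. The point is inside the cross-section and 3.00 mm from the nearest boundary — more than the 0.75 mm shell width (3 × 0.25), so it's in the infill interior.

infill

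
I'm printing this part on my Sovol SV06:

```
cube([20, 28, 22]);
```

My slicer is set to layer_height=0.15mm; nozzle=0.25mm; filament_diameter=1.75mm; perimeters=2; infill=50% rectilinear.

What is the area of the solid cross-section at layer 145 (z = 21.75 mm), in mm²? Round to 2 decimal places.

560.00 mm²

At z = 21.75 mm: the 20×28 cube contributes its full rectangle (area 560.00 mm²). Overall, the cross-section is a single solid region. Net area = 560.00 mm².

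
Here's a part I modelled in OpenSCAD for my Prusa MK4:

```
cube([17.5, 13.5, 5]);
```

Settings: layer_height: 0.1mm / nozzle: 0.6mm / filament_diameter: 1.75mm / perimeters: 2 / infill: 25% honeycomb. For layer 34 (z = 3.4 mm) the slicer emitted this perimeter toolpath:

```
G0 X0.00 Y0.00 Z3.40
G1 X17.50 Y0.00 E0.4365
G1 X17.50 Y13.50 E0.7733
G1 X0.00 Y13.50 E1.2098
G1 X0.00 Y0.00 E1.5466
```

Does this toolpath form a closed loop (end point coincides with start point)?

Start point (G0): (0.00, 0.00). End point (last G1): the path returns to the start — closed.

yes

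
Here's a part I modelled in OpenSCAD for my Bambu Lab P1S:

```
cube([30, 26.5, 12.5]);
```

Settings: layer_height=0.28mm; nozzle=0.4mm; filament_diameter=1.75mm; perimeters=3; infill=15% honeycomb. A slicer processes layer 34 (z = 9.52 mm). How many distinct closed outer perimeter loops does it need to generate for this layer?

1

At z = 9.52 mm: the 30×26.5 cube contributes its full rectangle. The result has 1 disconnected region.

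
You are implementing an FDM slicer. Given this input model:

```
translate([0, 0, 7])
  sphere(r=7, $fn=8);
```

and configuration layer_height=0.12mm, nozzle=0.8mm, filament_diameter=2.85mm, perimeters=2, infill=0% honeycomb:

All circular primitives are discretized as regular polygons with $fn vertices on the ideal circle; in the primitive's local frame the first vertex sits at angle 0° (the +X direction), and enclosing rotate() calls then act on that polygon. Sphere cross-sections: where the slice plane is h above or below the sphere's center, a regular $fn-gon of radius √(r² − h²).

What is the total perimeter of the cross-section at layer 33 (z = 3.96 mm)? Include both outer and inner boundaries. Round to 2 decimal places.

At z = 3.96 mm: the sphere: section is a regular 8-gon, circumradius = √(r²−h²) = √(7²−3.04²) = 6.305 (perimeter = 2·8·6.305·sin(180°/8) = 38.61 mm). Overall, the cross-section is a single solid region. Total boundary length (outer) = 38.61 mm.

38.61 mm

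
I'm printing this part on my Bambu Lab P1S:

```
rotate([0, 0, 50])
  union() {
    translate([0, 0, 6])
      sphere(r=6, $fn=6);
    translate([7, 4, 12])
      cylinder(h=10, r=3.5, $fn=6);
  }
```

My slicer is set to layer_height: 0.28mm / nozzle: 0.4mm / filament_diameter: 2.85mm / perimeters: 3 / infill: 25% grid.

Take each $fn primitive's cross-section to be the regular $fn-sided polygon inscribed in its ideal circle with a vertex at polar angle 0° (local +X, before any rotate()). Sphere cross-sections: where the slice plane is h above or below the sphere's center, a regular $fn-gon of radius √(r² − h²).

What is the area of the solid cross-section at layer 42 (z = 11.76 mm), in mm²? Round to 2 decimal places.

At z = 11.76 mm: the r=6 sphere contributes a regular 6-gon of circumradius √(6²−5.76²) = 1.680 (area = (6/2)·1.680²·sin(360°/6) = 7.33 mm²); the cylinder at (7, 4) does not reach this height (z outside [12, 22]); Combining (union): only the r=6 sphere is present, so the union is just that shape — area = 7.33 mm²; (rotated 50° about Z; rotation is an isometry so areas/perimeters/island counts are preserved). Overall, the cross-section is a single solid region. Net area = 7.33 mm².

7.33 mm²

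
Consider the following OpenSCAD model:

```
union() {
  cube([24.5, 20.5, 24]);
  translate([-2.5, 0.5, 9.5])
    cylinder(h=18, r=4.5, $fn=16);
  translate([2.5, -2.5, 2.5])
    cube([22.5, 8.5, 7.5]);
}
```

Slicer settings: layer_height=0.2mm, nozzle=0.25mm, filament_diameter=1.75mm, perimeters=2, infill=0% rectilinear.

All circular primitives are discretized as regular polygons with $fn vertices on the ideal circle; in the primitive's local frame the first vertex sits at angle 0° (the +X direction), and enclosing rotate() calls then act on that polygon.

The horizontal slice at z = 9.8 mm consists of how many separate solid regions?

At z = 9.8 mm: the cube (footprint 24.5×20.5) is included at this height; the r=4.5 cylinder at (-2.5, 0.5) contributes a regular 16-gon of circumradius 4.5; the 22.5×8.5 cube at (2.5, -2.5) contributes its full rectangle; Combining (union): the regions partially overlap (shared area 137.99 mm²), so overlapping operands fuse into one piece — 1 connected region. The result has 1 disconnected region.

1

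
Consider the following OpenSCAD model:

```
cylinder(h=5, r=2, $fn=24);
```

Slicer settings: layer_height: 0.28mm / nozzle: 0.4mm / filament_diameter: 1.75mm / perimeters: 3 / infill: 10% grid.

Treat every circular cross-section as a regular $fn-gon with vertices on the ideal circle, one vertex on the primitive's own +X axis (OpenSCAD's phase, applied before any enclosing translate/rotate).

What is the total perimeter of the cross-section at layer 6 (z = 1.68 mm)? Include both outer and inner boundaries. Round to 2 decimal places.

At z = 1.68 mm: the r=2 cylinder contributes a regular 24-gon of circumradius 2 (perimeter = 2·24·2.000·sin(180°/24) = 12.53 mm). Overall, the cross-section is a single solid region. Total boundary length (outer) = 12.53 mm.

12.53 mm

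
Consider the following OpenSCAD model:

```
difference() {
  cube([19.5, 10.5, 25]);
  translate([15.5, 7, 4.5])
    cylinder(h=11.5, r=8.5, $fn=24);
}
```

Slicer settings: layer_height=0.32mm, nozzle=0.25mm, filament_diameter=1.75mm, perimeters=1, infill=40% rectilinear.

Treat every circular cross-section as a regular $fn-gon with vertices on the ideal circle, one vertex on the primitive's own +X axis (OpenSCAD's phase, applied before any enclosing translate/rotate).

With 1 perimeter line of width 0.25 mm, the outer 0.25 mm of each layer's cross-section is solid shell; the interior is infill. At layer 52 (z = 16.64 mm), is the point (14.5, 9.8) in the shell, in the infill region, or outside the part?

At z = 16.64 mm: the cube is present — its section is the full 19.5×10.5 rectangle; the cylinder at (15.5, 7) is not intersected at this z (z outside [4.5, 16]); After the difference (first − rest): none of the subtracted shapes is present at this height, so the 19.5×10.5 cube is unchanged — 1 connected region. Overall, the cross-section is a single solid region. The nearest boundary edge runs (19.50, 10.50)→(0.00, 10.50); distance from the point to it = 0.70 mm. The point is inside the cross-section and 0.70 mm from the nearest boundary — more than the 0.25 mm shell width (1 × 0.25), so it's in the infill interior.

infill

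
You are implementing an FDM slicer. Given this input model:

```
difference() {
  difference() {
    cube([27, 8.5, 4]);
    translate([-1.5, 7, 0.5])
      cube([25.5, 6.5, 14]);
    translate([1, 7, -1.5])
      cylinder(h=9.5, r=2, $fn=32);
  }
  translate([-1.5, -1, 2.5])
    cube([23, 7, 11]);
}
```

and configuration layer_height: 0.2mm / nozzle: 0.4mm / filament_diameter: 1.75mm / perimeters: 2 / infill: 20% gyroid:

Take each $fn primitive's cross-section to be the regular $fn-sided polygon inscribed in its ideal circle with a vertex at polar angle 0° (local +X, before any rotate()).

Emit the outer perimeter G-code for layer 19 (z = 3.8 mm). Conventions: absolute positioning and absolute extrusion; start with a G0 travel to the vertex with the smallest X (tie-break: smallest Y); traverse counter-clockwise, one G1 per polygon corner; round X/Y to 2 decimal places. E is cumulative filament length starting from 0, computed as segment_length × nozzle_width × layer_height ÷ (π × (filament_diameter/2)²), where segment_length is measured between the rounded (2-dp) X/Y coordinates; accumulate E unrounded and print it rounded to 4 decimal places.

At z = 3.8 mm: the 27×8.5 cube contributes its full rectangle; the cube at (-1.5, 7) (footprint 25.5×6.5) is included at this height; the r=2 cylinder at (1, 7) contributes a regular 32-gon of circumradius 2; After the difference (first − rest): starting from the 27×8.5 cube, the 25.5×6.5 cube at (-1.5, 7) partially overlaps it — only the 36.00 mm² overlap (of its 165.75 mm²) is removed, clipping the outline; the r=2 cylinder at (1, 7) partially overlaps it — only the 5.03 mm² overlap (of its 12.49 mm²) is removed, clipping the outline — 1 connected region; the cube at (-1.5, -1) is present — its section is the full 23×7 rectangle; Taking the first minus the rest: starting from the result so far, the 23×7 cube at (-1.5, -1) partially overlaps it — only the 126.88 mm² overlap (of its 161.00 mm²) is removed, clipping the outline — 1 connected region. The outline is a single polygon with 10 vertices. Extrusion per mm of travel: 0.4 × 0.2 / (π × 0.875²) = 0.033260. Accumulating E over each segment gives final E = 2.1729.

G0 X2.72 Y6.00 Z3.80
G1 X21.50 Y6.00 E0.6246
G1 X21.50 Y0.00 E0.8242
G1 X27.00 Y0.00 E1.0071
G1 X27.00 Y8.50 E1.2898
G1 X24.00 Y8.50 E1.3896
G1 X24.00 Y7.00 E1.4395
G1 X3.00 Y7.00 E2.1380
G1 X2.96 Y6.61 E2.1510
G1 X2.85 Y6.23 E2.1642
G1 X2.72 Y6.00 E2.1729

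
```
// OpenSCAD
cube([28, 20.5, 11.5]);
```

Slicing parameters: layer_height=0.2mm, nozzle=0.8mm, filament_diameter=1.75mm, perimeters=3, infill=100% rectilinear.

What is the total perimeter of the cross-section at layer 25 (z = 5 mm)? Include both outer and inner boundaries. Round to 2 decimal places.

97.00 mm

At z = 5 mm: the 28×20.5 cube contributes its full rectangle (perimeter 97.00 mm). Overall, the cross-section is a single solid region. Total boundary length (outer) = 97.00 mm.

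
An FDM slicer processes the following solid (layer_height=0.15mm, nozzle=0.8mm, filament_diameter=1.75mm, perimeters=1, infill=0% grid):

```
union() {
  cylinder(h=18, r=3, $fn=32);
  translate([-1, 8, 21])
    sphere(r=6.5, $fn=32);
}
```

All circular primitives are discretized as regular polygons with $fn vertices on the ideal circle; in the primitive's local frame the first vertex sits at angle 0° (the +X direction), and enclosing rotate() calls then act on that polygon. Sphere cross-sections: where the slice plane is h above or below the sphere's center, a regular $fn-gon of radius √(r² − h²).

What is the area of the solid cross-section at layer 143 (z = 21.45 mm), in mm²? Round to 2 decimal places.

At z = 21.45 mm: the cylinder is not intersected at this z (z outside [0, 18]); the r=6.5 sphere at (-1, 8) contributes a regular 32-gon of circumradius √(6.5²−0.45²) = 6.484 (area = (32/2)·6.484²·sin(360°/32) = 131.25 mm²); Combining (union): only the r=6.5 sphere at (-1, 8) is present, so the union is just that shape — area = 131.25 mm². Overall, the cross-section is a single solid region. Net area = 131.25 mm².

131.25 mm²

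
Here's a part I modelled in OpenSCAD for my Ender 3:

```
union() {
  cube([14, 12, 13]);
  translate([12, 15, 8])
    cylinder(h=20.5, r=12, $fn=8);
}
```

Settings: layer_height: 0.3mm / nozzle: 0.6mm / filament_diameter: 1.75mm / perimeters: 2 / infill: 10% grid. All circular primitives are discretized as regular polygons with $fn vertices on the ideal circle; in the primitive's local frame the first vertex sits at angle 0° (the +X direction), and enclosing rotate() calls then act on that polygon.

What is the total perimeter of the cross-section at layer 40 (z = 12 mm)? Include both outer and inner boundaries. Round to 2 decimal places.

At z = 12 mm: the cube (footprint 14×12) is included at this height (perimeter 52.00 mm); the r=12 cylinder at (12, 15) contributes a regular 8-gon of circumradius 12 (perimeter = 2·8·12.000·sin(180°/8) = 73.48 mm); Combining (union): the regions partially overlap (shared area 84.86 mm²), so the edge portions inside another operand are dropped and the merged outline is re-measured after clipping — boundary = 87.26 mm. Overall, the cross-section is a single solid region. Total boundary length (outer) = 87.26 mm.

87.26 mm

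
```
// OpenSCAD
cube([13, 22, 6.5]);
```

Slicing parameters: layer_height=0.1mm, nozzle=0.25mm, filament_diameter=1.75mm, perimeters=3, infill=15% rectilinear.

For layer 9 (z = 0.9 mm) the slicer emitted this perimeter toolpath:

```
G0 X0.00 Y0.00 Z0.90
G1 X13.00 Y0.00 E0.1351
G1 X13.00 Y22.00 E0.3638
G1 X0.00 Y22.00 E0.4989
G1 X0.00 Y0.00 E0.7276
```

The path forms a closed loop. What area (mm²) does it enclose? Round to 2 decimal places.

286.00 mm²

Apply the shoelace formula to the sequence of (X, Y) vertices; enclosed area = 286.00 mm².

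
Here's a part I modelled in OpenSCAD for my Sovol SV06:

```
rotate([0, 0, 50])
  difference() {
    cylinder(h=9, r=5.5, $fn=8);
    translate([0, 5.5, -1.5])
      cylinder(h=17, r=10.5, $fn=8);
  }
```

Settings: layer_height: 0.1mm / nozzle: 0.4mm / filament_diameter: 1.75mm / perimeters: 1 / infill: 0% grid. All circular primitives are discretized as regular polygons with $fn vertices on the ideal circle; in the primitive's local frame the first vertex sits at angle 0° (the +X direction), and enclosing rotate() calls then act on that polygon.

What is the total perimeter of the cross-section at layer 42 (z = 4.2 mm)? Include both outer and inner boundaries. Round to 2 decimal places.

At z = 4.2 mm: the cylinder: section is a regular 8-gon, circumradius r=5.5 (perimeter = 2·8·5.500·sin(180°/8) = 33.68 mm); the r=10.5 cylinder at (0, 5.5) contributes a regular 8-gon of circumradius 10.5 (perimeter = 2·8·10.500·sin(180°/8) = 64.29 mm); Subtracting the remaining from the first: starting from the r=5.5 cylinder, the r=10.5 cylinder at (0, 5.5) partially overlaps it — only the 81.55 mm² overlap (of its 311.83 mm²) is removed, clipping the outline — boundary = 18.69 mm; (rotated 50° about Z; rotation is an isometry so areas/perimeters/island counts are preserved). Overall, the cross-section is a single solid region. Total boundary length (outer) = 18.69 mm.

18.69 mm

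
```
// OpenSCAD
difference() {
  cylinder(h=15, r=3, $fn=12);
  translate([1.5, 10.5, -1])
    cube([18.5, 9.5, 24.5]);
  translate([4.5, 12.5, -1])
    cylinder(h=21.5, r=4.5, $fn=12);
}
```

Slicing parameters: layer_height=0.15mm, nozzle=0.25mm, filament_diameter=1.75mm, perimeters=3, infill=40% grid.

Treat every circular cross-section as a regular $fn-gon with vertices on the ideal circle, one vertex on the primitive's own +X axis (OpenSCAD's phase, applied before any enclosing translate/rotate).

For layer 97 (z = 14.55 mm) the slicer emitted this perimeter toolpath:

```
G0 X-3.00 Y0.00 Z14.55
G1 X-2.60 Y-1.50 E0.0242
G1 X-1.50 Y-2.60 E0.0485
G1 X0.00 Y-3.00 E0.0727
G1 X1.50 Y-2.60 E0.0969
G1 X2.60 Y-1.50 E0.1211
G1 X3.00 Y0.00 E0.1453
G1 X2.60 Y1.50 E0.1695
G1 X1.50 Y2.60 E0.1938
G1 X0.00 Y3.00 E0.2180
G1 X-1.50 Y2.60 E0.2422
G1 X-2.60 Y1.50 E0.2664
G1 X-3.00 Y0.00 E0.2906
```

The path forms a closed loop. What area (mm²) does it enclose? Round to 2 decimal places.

Apply the shoelace formula to the sequence of (X, Y) vertices; enclosed area = 27.02 mm².

27.02 mm²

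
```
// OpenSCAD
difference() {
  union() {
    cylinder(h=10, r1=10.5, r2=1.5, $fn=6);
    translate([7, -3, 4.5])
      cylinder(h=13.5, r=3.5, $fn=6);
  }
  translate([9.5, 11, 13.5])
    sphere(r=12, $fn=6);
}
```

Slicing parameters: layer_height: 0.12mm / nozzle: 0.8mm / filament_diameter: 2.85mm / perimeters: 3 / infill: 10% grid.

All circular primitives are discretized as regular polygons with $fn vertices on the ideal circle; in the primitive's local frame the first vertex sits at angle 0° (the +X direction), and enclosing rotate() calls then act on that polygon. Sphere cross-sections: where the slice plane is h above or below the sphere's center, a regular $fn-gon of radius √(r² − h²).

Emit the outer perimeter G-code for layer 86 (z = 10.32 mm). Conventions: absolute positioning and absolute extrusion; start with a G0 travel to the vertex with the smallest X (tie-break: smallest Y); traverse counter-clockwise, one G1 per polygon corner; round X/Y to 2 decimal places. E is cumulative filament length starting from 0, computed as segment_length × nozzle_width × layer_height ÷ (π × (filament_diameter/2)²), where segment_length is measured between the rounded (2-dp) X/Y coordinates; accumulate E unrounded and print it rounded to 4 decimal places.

At z = 10.32 mm: the cone does not reach this height (z outside [0, 10]); the r=3.5 cylinder at (7, -3) gives a regular 6-gon of circumradius 3.5 (constant along its height); Taking the union: only the r=3.5 cylinder at (7, -3) is present, so the union is just that shape — 1 connected region; the sphere at (9.5, 11): section is a regular 6-gon, circumradius = √(r²−h²) = √(12²−3.18²) = 11.571; Taking the first minus the rest: starting from that combined region, the r=12 sphere at (9.5, 11) misses the remaining region (no effect) — 1 connected region. The outline is a single polygon with 6 vertices. Extrusion per mm of travel: 0.8 × 0.12 / (π × 1.425²) = 0.015048. Accumulating E over each segment gives final E = 0.3160.

G0 X3.50 Y-3.00 Z10.32
G1 X5.25 Y-6.03 E0.0527
G1 X8.75 Y-6.03 E0.1053
G1 X10.50 Y-3.00 E0.1580
G1 X8.75 Y0.03 E0.2106
G1 X5.25 Y0.03 E0.2633
G1 X3.50 Y-3.00 E0.3160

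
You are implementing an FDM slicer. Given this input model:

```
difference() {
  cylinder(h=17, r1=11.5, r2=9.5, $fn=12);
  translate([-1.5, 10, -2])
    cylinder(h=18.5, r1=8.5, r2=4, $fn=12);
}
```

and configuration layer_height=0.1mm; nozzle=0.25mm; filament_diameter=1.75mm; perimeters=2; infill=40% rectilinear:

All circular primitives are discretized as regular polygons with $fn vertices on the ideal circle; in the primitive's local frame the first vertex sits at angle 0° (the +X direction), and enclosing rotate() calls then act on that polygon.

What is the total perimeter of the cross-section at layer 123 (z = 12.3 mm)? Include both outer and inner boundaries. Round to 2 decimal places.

65.00 mm

At z = 12.3 mm: the cone: at t=0.724 of its height the radius interpolates to r₁+(r₂−r₁)t = 10.053, giving a regular 12-gon of that circumradius (perimeter = 2·12·10.053·sin(180°/12) = 62.45 mm); the cone at (-1.5, 10) contributes a regular 12-gon of circumradius 5.022 (interpolated between r1=8.5 and r2=4 at t=0.773) (perimeter = 2·12·5.022·sin(180°/12) = 31.19 mm); Subtracting the remaining from the first: starting from the cone, the cone at (-1.5, 10) partially overlaps it — only the 31.10 mm² overlap (of its 75.65 mm²) is removed, clipping the outline — boundary = 65.00 mm. Overall, the cross-section is a single solid region. Total boundary length (outer) = 65.00 mm.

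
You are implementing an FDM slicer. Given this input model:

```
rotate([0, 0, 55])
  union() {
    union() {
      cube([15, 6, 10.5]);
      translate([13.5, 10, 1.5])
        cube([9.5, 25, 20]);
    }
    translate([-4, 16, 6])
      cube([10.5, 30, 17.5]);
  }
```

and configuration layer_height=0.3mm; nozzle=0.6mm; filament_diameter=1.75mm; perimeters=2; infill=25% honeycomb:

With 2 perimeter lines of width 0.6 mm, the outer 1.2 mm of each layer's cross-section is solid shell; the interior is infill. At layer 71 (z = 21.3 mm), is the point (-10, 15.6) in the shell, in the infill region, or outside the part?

outside

At z = 21.3 mm: the cube is absent (z outside [0, 10.5]); the cube at (13.5, 10) is present — its section is the full 9.5×25 rectangle; Merging all regions: only the 9.5×25 cube at (13.5, 10) is present, so the union is just that shape — 1 connected region; the cube at (-4, 16) is present — its section is the full 10.5×30 rectangle; Merging all regions: the 2 present regions are separate (no shared area or edge), so areas and boundary lengths simply add and each stays a separate island — 2 connected regions; (whole slice rotated 55° about Z — lengths, areas and connectivity unchanged). Overall, the cross-section has 2 separate islands. Undo the 55° rotation: the query point maps to (7.043, 17.139) in the un-rotated model frame. The nearest boundary edge runs (6.50, 46.00)→(6.50, 16.00); distance from the point to it = 0.54 mm. The point is not inside any of the regions above, so it lies outside the cross-section (0.54 mm from the nearest boundary).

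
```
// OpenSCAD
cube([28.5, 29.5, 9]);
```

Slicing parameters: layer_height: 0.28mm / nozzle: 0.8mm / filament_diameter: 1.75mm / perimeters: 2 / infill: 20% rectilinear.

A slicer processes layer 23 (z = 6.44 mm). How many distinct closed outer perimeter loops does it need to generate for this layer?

1

At z = 6.44 mm: the 28.5×29.5 cube contributes its full rectangle. The result has 1 disconnected region.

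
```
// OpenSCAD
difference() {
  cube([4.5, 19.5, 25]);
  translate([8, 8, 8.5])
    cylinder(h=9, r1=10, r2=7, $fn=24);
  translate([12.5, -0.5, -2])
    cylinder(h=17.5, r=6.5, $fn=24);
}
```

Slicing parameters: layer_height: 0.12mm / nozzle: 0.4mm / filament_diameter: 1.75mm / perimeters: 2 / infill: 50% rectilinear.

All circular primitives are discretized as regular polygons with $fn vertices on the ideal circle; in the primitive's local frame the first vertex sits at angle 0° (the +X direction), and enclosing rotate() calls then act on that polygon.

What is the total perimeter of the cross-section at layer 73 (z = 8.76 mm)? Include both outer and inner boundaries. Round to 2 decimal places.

26.20 mm

At z = 8.76 mm: the 4.5×19.5 cube contributes its full rectangle (perimeter 48.00 mm); the cone at (8, 8) contributes a regular 24-gon of circumradius 9.913 (interpolated between r1=10 and r2=7 at t=0.029) (perimeter = 2·24·9.913·sin(180°/24) = 62.11 mm); the r=6.5 cylinder at (12.5, -0.5) contributes a regular 24-gon of circumradius 6.5 (perimeter = 2·24·6.500·sin(180°/24) = 40.72 mm); Taking the first minus the rest: starting from the 4.5×19.5 cube, the cone at (8, 8) partially overlaps it — only the 69.00 mm² overlap (of its 305.22 mm²) is removed, clipping the outline; the r=6.5 cylinder at (12.5, -0.5) misses the remaining region (no effect) — boundary = 26.20 mm. Overall, the cross-section has 2 separate islands. Total boundary length (outer) = 26.20 mm.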